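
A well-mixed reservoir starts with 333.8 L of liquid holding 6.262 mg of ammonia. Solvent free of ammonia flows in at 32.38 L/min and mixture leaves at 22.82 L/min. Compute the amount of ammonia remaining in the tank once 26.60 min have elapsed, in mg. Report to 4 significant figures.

1.620 mg

Let m(t) be the amount of ammonia. Volume: V(t) = V₀ + (Q_in − Q_out) t = 333.8 + 9.56000 t; V(26.60) = 588.096 L.
Species balance (pure solvent in): dm/dt = −Q_out · m/V(t).
dm/m = −Q_out dt/(V₀ + 9.56000 t); integrating gives ln(m/m₀) = −(Q_out/(Q_in−Q_out)) ln(V/V₀).
m = m₀ (V₀/V)^(Q_out/(Q_in−Q_out)) = 6.262 × (333.8/588.096)^(2.38703) = 1.62030 mg.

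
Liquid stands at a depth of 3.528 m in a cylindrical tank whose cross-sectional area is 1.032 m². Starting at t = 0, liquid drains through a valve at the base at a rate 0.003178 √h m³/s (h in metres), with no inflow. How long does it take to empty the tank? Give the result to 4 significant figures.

A dh/dt = −Q_out = −0.003178 √h.
∫ h^(−1/2) dh = −(0.003178/A) ∫ dt, giving 2√h = 2√h₀ − (0.003178/A) t.
Tank is empty when √h = 0: t_empty = 2A√h₀/0.003178.
t_empty = 2·1.032·√3.528/0.003178 = 2.06400·1.87830/0.003178 = 1219.89 s.

1220 s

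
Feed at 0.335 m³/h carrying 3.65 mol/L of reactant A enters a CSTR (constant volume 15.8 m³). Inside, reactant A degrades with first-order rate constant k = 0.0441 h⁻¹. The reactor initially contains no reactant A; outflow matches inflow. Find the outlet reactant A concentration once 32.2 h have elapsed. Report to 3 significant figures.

V dC/dt = Q(C_in − C) − k V C.
dC/dt = (Q/V) C_in − (Q/V + k) C; effective rate a = Q/V + k = 0.021203 + 0.0441 = 0.065303 h⁻¹.
C_ss = Q C_in/(Q + kV) = 1.1851 mol/L; C(t) = C_ss + (C₀ − C_ss) e^(−a t).
C(32.2) = 1.1851 + (-1.1851)·e^(−0.065303·32.2) = 1.1851 + (-1.1851)·0.12212 = 1.0404 mol/L.

1.04 mol/L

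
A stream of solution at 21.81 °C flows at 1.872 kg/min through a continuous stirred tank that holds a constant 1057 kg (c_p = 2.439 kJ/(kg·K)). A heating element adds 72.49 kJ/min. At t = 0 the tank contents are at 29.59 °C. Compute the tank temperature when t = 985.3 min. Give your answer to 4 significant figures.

36.27 °C

Energy balance: M c_p dT/dt = ṁ c_p (T_in − T) + 72.49.
Rearrange: dT/dt = (T_ss − T)/τ with τ = M/ṁ = 564.637 min and T_ss = T_in + Q̇/(ṁ c_p) = 37.6867 °C.
Integrating: T(t) = T_ss + (T₀ − T_ss) e^(−t/τ).
T(985.3) = 37.6867 + (-8.09671)·e^(−985.3/564.637) = 37.6867 + (-8.09671)·0.174642 = 36.2727 °C.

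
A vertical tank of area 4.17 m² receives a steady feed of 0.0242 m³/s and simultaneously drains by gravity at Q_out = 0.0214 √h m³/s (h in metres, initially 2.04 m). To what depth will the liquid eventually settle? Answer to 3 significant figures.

Level balance: A dh/dt = 0.0242 − 0.0214 √h. Setting dh/dt = 0:
Q_in = 0.0214 √h_ss ⇒ √h_ss = 0.0242/0.0214 = 1.1308.
h_ss = 1.1308² = 1.2788 m. (Since h₀ = 2.04 m > h_ss, the level will fall toward this value.)

1.28 m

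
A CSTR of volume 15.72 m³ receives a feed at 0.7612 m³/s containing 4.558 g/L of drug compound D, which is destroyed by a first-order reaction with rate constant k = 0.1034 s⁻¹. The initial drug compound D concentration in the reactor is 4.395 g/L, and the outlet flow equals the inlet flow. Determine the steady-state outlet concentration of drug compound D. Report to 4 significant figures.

Species balance: V dC/dt = Q C_in − Q C − k V C.
At steady state: 0 = Q C_in − (Q + kV) C_ss, so C_ss = Q C_in/(Q + kV).
C_ss = 0.7612·4.558/(0.7612 + 0.1034·15.72) = 3.46955/2.38665 = 1.45373 g/L.

1.454 g/L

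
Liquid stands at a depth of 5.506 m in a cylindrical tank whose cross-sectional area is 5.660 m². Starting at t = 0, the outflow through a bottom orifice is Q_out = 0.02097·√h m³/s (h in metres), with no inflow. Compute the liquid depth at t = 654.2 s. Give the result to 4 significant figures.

1.287 m

A dh/dt = −Q_out = −0.02097 √h.
Separate and integrate: 2(√h − √h₀) = −(0.02097/A) t.
√h = √5.506 − 0.02097·654.2/(2·5.660) = 2.34649 − 1.21189 = 1.13460.
h = 1.13460² = 1.28731 m.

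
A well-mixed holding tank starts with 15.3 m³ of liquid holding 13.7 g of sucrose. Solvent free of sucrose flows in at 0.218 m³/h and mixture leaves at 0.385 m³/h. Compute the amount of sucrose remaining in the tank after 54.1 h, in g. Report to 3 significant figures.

1.75 g

Total volume: dV/dt = Q_in − Q_out = -0.16700 m³/h, so V(t) = 15.3 − 0.16700 t and V(54.1) = 6.2653 m³.
Species balance (pure solvent in): dm/dt = −Q_out · m/V(t).
Separate: dm/m = −Q_out dt/V(t) ⇒ ln(m/m₀) = −(Q_out/(Q_in−Q_out)) ln(V/V₀).
m = m₀ (V₀/V)^(Q_out/(Q_in−Q_out)) = 13.7 × (15.3/6.2653)^(-2.3054) = 1.7491 g.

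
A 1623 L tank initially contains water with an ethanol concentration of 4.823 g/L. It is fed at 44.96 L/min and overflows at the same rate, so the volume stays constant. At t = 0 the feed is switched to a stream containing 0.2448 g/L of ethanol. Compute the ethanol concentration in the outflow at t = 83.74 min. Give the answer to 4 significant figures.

Species balance on the tank: V dC/dt = Q(C_in − C).
Time constant τ = V/Q = 1623/44.96 = 36.0988 min.
Integrating: C(t) = C_in + (C₀ − C_in) e^(−t/τ).
C(83.74) = 0.2448 + (4.823 − 0.2448)·e^(−83.74/36.0988) = 0.2448 + (4.57820)·0.0982984 = 0.694830 g/L.

0.6948 g/L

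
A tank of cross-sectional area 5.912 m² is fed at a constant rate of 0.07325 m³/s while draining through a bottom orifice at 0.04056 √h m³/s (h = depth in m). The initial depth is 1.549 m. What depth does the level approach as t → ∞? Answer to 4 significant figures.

A dh/dt = Q_in − 0.04056 √h. Steady state requires inflow = outflow:
Q_in = 0.04056 √h_ss ⇒ √h_ss = 0.07325/0.04056 = 1.80597.
h_ss = 1.80597² = 3.26151 m. (Since h₀ = 1.549 m < h_ss, the level will rise toward this value.)

3.262 m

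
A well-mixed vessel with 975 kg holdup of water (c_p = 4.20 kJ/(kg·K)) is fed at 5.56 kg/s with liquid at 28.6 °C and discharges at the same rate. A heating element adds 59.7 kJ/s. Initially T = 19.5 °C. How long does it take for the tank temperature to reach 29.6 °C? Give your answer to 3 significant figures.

353 s

First-law balance (no shaft work): M c_p dT/dt = ṁ c_p (T_in − T) + 59.7.
τ = M/ṁ = 175.36 s; T_ss = T_in + Q̇/(ṁ c_p) = 31.157 °C.
T(t) = T_ss + (T₀ − T_ss) e^(−t/τ). Set T = 29.6:
e^(−t/τ) = (29.6 − 31.157)/(19.5 − 31.157) = 0.13353
t = −175.36 · ln(0.13353) = 353.07 s.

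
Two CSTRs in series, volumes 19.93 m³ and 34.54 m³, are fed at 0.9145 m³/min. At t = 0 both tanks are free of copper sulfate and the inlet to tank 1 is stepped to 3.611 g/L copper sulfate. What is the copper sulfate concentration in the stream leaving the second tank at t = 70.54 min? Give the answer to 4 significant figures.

Each tank obeys Vᵢ dCᵢ/dt = Q(Cᵢ₋₁ − Cᵢ), so τᵢ = Vᵢ/Q.
τ₁ = 19.93/0.9145 = 21.7933 min; τ₂ = 34.54/0.9145 = 37.7693 min.
Solving the cascade with C₁(0)=C₂(0)=0 gives C₂(t) = C_in[1 − (τ₁ e^(−t/τ₁) − τ₂ e^(−t/τ₂))/(τ₁ − τ₂)].
At t = 70.54: e^(−t/τ₁) = 0.0392906, e^(−t/τ₂) = 0.154485.
C₂ = 3.611·[1 − (21.7933·0.0392906 − 37.7693·0.154485)/(-15.9759)] = 3.611·0.688373 = 2.48572 g/L.

2.486 g/L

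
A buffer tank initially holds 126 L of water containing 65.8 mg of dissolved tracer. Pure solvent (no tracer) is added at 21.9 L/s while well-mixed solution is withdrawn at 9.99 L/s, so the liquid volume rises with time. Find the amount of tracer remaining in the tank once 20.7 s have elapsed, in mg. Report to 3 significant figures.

Let m(t) be the amount of tracer. Volume: V(t) = V₀ + (Q_in − Q_out) t = 126 + 11.910 t; V(20.7) = 372.54 L.
No tracer enters, so dm/dt = −Q_out · (m/V).
dm/m = −Q_out dt/(V₀ + 11.910 t); integrating gives ln(m/m₀) = −(Q_out/(Q_in−Q_out)) ln(V/V₀).
m = m₀ (V₀/V)^(Q_out/(Q_in−Q_out)) = 65.8 × (126/372.54)^(0.83879) = 26.505 mg.

26.5 mg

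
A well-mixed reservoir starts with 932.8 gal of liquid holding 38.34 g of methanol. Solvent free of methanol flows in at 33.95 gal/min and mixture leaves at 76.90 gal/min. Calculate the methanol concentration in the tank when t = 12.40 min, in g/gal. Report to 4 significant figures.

Let m(t) be the amount of methanol. Volume: V(t) = V₀ + (Q_in − Q_out) t = 932.8 − 42.9500 t; V(12.40) = 400.220 gal.
Solute balance: dm/dt = 0 − Q_out C = −Q_out m/V(t).
Separate: dm/m = −Q_out dt/V(t) ⇒ ln(m/m₀) = −(Q_out/(Q_in−Q_out)) ln(V/V₀).
m = m₀ (V₀/V)^(Q_out/(Q_in−Q_out)) = 38.34 × (932.8/400.220)^(-1.79045) = 8.42711 g.
C = m/V = 8.42711/400.220 = 0.0210562 g/gal.

0.02106 g/gal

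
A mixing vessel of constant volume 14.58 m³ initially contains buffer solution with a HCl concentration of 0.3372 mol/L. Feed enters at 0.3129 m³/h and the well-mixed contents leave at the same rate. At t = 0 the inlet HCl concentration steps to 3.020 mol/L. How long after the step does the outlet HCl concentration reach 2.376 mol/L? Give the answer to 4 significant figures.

Transient balance on the dissolved component: V dC/dt = Q(C_in − C), so τ = V/Q = 46.5964 h.
C(t) = C_in + (C₀ − C_in) e^(−t/τ). Set C = 2.376 and solve for t:
e^(−t/τ) = (C − C_in)/(C₀ − C_in) = (2.376 − 3.020)/(0.3372 − 3.020) = 0.240048
t = −τ ln(…) = 46.5964 × 1.42692 = 66.4892 h.

66.49 h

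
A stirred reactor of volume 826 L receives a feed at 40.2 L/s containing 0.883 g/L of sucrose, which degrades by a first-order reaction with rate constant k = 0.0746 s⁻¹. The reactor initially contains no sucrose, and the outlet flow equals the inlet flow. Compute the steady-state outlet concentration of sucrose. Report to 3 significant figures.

0.349 g/L

V dC/dt = Q(C_in − C) − k V C.
Steady state (dC/dt = 0): C_ss = Q C_in/(Q + kV) = C_in/(1 + kV/Q).
C_ss = 40.2·0.883/(40.2 + 0.0746·826) = 35.497/101.82 = 0.34862 g/L.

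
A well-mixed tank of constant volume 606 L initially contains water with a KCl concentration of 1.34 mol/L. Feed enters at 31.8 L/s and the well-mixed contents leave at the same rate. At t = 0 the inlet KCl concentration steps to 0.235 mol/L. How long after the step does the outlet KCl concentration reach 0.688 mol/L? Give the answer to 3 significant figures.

17.0 s

Unsteady species balance (constant V, well mixed): V dC/dt = Q(C_in − C), so τ = V/Q = 19.057 s.
C(t) = C_in + (C₀ − C_in) e^(−t/τ). Set C = 0.688 and solve for t:
e^(−t/τ) = (C − C_in)/(C₀ − C_in) = (0.688 − 0.235)/(1.34 − 0.235) = 0.40995
t = −τ ln(…) = 19.057 × 0.89171 = 16.993 s.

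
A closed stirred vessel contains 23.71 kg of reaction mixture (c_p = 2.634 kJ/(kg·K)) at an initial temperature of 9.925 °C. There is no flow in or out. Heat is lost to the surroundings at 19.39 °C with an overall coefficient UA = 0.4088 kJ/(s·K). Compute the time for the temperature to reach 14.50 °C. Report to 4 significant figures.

100.9 s

Unsteady energy balance on the tank contents: M c_p dT/dt = −UA(T − T_amb).
τ = M c_p/UA = 152.769 s; T_ss = T_amb = 19.3900 °C.
T(t) = T_ss + (T₀ − T_ss)e^(−t/τ); set T = 14.50:
t = −τ ln[(T − T_ss)/(T₀ − T_ss)] = −152.769 · ln(0.516640) = 100.890 s.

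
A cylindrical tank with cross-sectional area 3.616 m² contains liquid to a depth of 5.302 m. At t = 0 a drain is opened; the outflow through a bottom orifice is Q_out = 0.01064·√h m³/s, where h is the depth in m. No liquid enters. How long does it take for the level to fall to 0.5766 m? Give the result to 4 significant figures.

1049 s

Volume balance on the tank: A dh/dt = −0.01064 √h.
This is separable: 2 d(√h)/dt = −0.01064/A, so √h = √h₀ − (0.01064/(2A)) t.
t = 2A(√h₀ − √h)/0.01064 = 2·3.616·(√5.302 − √0.5766)/0.01064
  = 7.23200 × (2.30261 − 0.759342) / 0.01064 = 1048.96 s.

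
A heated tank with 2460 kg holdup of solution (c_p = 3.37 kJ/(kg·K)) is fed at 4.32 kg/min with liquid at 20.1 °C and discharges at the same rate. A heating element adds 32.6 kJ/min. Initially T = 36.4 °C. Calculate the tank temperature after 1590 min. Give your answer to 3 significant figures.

Energy balance: M c_p dT/dt = ṁ c_p (T_in − T) + 32.6.
Rearrange: dT/dt = (T_ss − T)/τ with τ = M/ṁ = 569.44 min and T_ss = T_in + Q̇/(ṁ c_p) = 22.339 °C.
Solution: T(t) = T_ss + (T₀ − T_ss) e^(−t/τ).
T(1590) = 22.339 + (14.061)·e^(−1590/569.44) = 22.339 + (14.061)·0.061287 = 23.201 °C.

23.2 °C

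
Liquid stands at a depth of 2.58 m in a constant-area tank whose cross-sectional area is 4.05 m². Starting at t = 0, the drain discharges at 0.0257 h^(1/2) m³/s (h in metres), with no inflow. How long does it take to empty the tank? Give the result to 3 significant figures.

Volume balance on the tank: A dh/dt = −0.0257 √h.
Separate and integrate: 2(√h − √h₀) = −(0.0257/A) t.
Tank is empty when √h = 0: t_empty = 2A√h₀/0.0257.
t_empty = 2·4.05·√2.58/0.0257 = 8.1000·1.6062/0.0257 = 506.25 s.

506 s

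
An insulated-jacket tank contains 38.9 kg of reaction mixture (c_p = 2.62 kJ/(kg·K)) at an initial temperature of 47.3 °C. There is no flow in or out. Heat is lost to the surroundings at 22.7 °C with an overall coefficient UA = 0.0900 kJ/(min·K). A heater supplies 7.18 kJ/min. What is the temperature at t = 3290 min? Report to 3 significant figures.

99.5 °C

Energy balance: M c_p dT/dt = −UA(T − T_amb) + Q̇.
dT/dt = (T_ss − T)/τ with T_ss = T_amb + Q̇/UA = 22.7 + 7.18/0.0900 = 102.48 °C, τ = M c_p/UA = 38.9·2.62/0.0900 = 1132.4 min.
Integrating: T(t) = T_ss + (T₀ − T_ss) e^(−t/τ).
T(3290) = 102.48 + (-55.178)·0.054734 = 99.458 °C.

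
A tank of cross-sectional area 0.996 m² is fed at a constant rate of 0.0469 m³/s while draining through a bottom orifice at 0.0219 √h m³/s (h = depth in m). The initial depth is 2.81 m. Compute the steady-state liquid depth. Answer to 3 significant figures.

4.59 m

Level balance: A dh/dt = 0.0469 − 0.0219 √h. Setting dh/dt = 0:
Q_in = 0.0219 √h_ss ⇒ √h_ss = 0.0469/0.0219 = 2.1416.
h_ss = 2.1416² = 4.5862 m. (Since h₀ = 2.81 m < h_ss, the level will rise toward this value.)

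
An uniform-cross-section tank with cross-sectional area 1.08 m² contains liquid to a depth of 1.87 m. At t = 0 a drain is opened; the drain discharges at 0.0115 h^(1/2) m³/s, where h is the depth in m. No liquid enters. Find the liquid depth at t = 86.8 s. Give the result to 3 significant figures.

0.820 m

Unsteady balance on liquid volume: A dh/dt = −0.0115 √h.
This is separable: 2 d(√h)/dt = −0.0115/A, so √h = √h₀ − (0.0115/(2A)) t.
√h = √1.87 − 0.0115·86.8/(2·1.08) = 1.3675 − 0.46213 = 0.90535.
h = 0.90535² = 0.81966 m.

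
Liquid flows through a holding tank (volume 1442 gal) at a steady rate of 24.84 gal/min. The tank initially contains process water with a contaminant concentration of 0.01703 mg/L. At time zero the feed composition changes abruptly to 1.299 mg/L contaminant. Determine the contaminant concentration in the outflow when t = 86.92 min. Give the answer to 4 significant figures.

1.012 mg/L

Species balance on the tank: V dC/dt = Q(C_in − C).
Time constant τ = V/Q = 1442/24.84 = 58.0515 min.
Solution: C(t) = C_in + (C₀ − C_in) e^(−t/τ).
C(86.92) = 1.299 + (0.01703 − 1.299)·e^(−86.92/58.0515) = 1.299 + (-1.28197)·0.223736 = 1.01218 mg/L.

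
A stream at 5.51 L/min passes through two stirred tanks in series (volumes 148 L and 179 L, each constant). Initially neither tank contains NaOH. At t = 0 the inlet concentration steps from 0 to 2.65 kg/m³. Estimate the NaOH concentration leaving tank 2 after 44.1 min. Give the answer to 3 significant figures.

Time constants: τᵢ = Vᵢ/Q for each well-mixed tank.
τ₁ = 148/5.51 = 26.860 min; τ₂ = 179/5.51 = 32.486 min.
Solving the cascade with C₁(0)=C₂(0)=0 gives C₂(t) = C_in[1 − (τ₁ e^(−t/τ₁) − τ₂ e^(−t/τ₂))/(τ₁ − τ₂)].
At t = 44.1: e^(−t/τ₁) = 0.19363, e^(−t/τ₂) = 0.25731.
C₂ = 2.65·[1 − (26.860·0.19363 − 32.486·0.25731)/(-5.6261)] = 2.65·0.43867 = 1.1625 kg/m³.

1.16 kg/m³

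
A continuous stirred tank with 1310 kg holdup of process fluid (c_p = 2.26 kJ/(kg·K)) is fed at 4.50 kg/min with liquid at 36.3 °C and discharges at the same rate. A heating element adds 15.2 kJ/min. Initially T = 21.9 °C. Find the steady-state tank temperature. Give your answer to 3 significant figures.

M c_p dT/dt = ṁ c_p (T_in − T) + Q̇.
At steady state dT/dt = 0 ⇒ T_ss = T_in + Q̇/(ṁ c_p) = 36.3 + 15.2/(4.50·2.26) = 37.795 °C.

37.8 °C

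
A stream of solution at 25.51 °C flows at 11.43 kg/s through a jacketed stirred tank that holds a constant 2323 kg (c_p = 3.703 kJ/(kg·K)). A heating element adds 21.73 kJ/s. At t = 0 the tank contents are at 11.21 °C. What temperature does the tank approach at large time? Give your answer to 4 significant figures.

M c_p dT/dt = ṁ c_p (T_in − T) + Q̇.
At steady state dT/dt = 0 ⇒ T_ss = T_in + Q̇/(ṁ c_p) = 25.51 + 21.73/(11.43·3.703) = 26.0234 °C.

26.02 °C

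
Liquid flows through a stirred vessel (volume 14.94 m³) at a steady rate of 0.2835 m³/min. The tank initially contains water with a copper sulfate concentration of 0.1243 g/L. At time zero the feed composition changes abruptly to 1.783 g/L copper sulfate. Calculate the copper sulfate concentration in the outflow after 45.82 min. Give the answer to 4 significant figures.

1.088 g/L

Mass balance on the solute (V constant): V dC/dt = Q(C_in − C).
Rewrite as dC/dt + C/τ = C_in/τ, τ = V/Q = 52.6984 min.
Solution: C(t) = C_in + (C₀ − C_in) e^(−t/τ).
C(45.82) = 1.783 + (0.1243 − 1.783)·e^(−45.82/52.6984) = 1.783 + (-1.65870)·0.419171 = 1.08772 g/L.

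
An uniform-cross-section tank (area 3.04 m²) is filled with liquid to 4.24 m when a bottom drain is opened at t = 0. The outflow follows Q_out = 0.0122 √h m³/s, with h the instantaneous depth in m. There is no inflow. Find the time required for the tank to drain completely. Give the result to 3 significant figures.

1030 s

With no inflow, A dh/dt = −0.0122 √h.
∫ h^(−1/2) dh = −(0.0122/A) ∫ dt, giving 2√h = 2√h₀ − (0.0122/A) t.
Tank is empty when √h = 0: t_empty = 2A√h₀/0.0122.
t_empty = 2·3.04·√4.24/0.0122 = 6.0800·2.0591/0.0122 = 1026.2 s.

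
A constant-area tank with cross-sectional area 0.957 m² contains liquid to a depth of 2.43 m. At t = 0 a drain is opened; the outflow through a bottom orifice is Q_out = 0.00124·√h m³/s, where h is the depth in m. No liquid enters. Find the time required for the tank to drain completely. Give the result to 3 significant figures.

Volume balance on the tank: A dh/dt = −0.00124 √h.
∫ h^(−1/2) dh = −(0.00124/A) ∫ dt, giving 2√h = 2√h₀ − (0.00124/A) t.
Set h = 0: 2√h₀ = (0.00124/A) t_empty ⇒ t_empty = 2A√h₀/0.00124.
t_empty = 2·0.957·√2.43/0.00124 = 1.9140·1.5588/0.00124 = 2406.2 s.

2410 s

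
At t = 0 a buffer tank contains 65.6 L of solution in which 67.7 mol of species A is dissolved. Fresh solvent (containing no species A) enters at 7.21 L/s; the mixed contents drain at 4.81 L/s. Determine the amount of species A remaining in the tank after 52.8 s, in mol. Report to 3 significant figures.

7.84 mol

Total volume: dV/dt = Q_in − Q_out = 2.4000 L/s, so V(t) = 65.6 + 2.4000 t and V(52.8) = 192.32 L.
No species A enters, so dm/dt = −Q_out · (m/V).
dm/m = −Q_out dt/(V₀ + 2.4000 t); integrating gives ln(m/m₀) = −(Q_out/(Q_in−Q_out)) ln(V/V₀).
m = m₀ (V₀/V)^(Q_out/(Q_in−Q_out)) = 67.7 × (65.6/192.32)^(2.0042) = 7.8415 mol.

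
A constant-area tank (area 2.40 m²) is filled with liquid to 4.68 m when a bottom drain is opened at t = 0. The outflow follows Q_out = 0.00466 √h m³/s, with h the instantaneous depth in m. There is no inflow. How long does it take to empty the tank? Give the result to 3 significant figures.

With no inflow, A dh/dt = −0.00466 √h.
∫ h^(−1/2) dh = −(0.00466/A) ∫ dt, giving 2√h = 2√h₀ − (0.00466/A) t.
Tank is empty when √h = 0: t_empty = 2A√h₀/0.00466.
t_empty = 2·2.40·√4.68/0.00466 = 4.8000·2.1633/0.00466 = 2228.3 s.

2230 s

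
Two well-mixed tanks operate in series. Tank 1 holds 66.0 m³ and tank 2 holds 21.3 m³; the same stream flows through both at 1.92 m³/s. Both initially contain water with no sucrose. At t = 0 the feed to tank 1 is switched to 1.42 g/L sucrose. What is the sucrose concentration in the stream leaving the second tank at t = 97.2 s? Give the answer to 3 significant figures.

1.30 g/L

Each tank obeys Vᵢ dCᵢ/dt = Q(Cᵢ₋₁ − Cᵢ), so τᵢ = Vᵢ/Q.
τ₁ = 66.0/1.92 = 34.375 s; τ₂ = 21.3/1.92 = 11.094 s.
Solving the cascade with C₁(0)=C₂(0)=0 gives C₂(t) = C_in[1 − (τ₁ e^(−t/τ₁) − τ₂ e^(−t/τ₂))/(τ₁ − τ₂)].
At t = 97.2: e^(−t/τ₁) = 0.059153, e^(−t/τ₂) = 0.00015662.
C₂ = 1.42·[1 − (34.375·0.059153 − 11.094·0.00015662)/(23.281)] = 1.42·0.91274 = 1.2961 g/L.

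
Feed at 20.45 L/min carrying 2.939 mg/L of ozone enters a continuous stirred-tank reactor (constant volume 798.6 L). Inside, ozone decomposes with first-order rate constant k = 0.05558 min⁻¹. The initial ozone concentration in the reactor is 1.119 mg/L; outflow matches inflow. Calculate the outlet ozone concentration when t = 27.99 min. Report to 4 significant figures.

0.9468 mg/L

V dC/dt = Q(C_in − C) − k V C.
This is linear with rate a = Q/V + k = 0.0811873 min⁻¹.
C_ss = Q C_in/(Q + kV) = 0.926991 mg/L; C(t) = C_ss + (C₀ − C_ss) e^(−a t).
C(27.99) = 0.926991 + (0.192009)·e^(−0.0811873·27.99) = 0.926991 + (0.192009)·0.103061 = 0.946779 mg/L.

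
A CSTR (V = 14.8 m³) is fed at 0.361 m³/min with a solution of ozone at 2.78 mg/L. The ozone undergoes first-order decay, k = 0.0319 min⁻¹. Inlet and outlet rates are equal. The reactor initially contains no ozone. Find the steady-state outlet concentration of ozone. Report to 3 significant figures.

V dC/dt = Q(C_in − C) − k V C.
Steady state (dC/dt = 0): C_ss = Q C_in/(Q + kV) = C_in/(1 + kV/Q).
C_ss = 0.361·2.78/(0.361 + 0.0319·14.8) = 1.0036/0.83312 = 1.2046 mg/L.

1.20 mg/L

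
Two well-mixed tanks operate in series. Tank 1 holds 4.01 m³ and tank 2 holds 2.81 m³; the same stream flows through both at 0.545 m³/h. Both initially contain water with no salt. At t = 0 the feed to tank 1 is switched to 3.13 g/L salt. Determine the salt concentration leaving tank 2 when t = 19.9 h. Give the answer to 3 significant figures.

2.58 g/L

Each tank obeys Vᵢ dCᵢ/dt = Q(Cᵢ₋₁ − Cᵢ), so τᵢ = Vᵢ/Q.
τ₁ = 4.01/0.545 = 7.3578 h; τ₂ = 2.81/0.545 = 5.1560 h.
Solving the cascade with C₁(0)=C₂(0)=0 gives C₂(t) = C_in[1 − (τ₁ e^(−t/τ₁) − τ₂ e^(−t/τ₂))/(τ₁ − τ₂)].
At t = 19.9: e^(−t/τ₁) = 0.066896, e^(−t/τ₂) = 0.021076.
C₂ = 3.13·[1 − (7.3578·0.066896 − 5.1560·0.021076)/(2.2018)] = 3.13·0.82581 = 2.5848 g/L.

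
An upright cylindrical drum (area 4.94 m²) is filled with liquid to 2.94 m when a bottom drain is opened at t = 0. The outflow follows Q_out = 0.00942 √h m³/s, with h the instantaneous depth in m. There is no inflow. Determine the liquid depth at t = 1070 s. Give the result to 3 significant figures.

Unsteady balance on liquid volume: A dh/dt = −0.00942 √h.
Separate and integrate: 2(√h − √h₀) = −(0.00942/A) t.
√h = √2.94 − 0.00942·1070/(2·4.94) = 1.7146 − 1.0202 = 0.69446.
h = 0.69446² = 0.48228 m.

0.482 m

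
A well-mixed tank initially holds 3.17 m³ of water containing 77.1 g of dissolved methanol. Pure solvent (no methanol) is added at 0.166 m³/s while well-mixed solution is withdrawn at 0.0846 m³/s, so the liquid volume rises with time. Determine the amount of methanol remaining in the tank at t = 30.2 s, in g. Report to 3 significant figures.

42.5 g

Let m(t) be the amount of methanol. Volume: V(t) = V₀ + (Q_in − Q_out) t = 3.17 + 0.081400 t; V(30.2) = 5.6283 m³.
No methanol enters, so dm/dt = −Q_out · (m/V).
dm/m = −Q_out dt/(V₀ + 0.081400 t); integrating gives ln(m/m₀) = −(Q_out/(Q_in−Q_out)) ln(V/V₀).
m = m₀ (V₀/V)^(Q_out/(Q_in−Q_out)) = 77.1 × (3.17/5.6283)^(1.0393) = 42.456 g.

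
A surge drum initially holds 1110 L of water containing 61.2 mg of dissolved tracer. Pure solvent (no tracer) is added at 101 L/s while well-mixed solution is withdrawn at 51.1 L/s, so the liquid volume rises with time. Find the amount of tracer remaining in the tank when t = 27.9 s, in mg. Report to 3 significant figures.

Let m(t) be the amount of tracer. Volume: V(t) = V₀ + (Q_in − Q_out) t = 1110 + 49.900 t; V(27.9) = 2502.2 L.
Solute balance: dm/dt = 0 − Q_out C = −Q_out m/V(t).
Separate: dm/m = −Q_out dt/V(t) ⇒ ln(m/m₀) = −(Q_out/(Q_in−Q_out)) ln(V/V₀).
m = m₀ (V₀/V)^(Q_out/(Q_in−Q_out)) = 61.2 × (1110/2502.2)^(1.0240) = 26.623 mg.

26.6 mg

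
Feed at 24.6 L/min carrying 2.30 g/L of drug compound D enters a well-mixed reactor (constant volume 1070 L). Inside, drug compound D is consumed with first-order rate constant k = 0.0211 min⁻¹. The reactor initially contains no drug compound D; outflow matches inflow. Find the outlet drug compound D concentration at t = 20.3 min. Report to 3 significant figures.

Species balance: V dC/dt = Q C_in − Q C − k V C.
This is linear with rate a = Q/V + k = 0.044091 min⁻¹.
C_ss = Q C_in/(Q + kV) = 1.1993 g/L; C(t) = C_ss + (C₀ − C_ss) e^(−a t).
C(20.3) = 1.1993 + (-1.1993)·e^(−0.044091·20.3) = 1.1993 + (-1.1993)·0.40859 = 0.70928 g/L.

0.709 g/L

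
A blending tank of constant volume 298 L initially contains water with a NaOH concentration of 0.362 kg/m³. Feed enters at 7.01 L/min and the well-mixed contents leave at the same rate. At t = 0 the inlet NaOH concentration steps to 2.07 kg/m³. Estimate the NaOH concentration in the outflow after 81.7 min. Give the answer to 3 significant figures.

Species balance on the tank: V dC/dt = Q(C_in − C).
Time constant τ = V/Q = 298/7.01 = 42.511 min.
C approaches C_in exponentially: C(t) = C_in + (C₀ − C_in) e^(−t/τ).
C(81.7) = 2.07 + (0.362 − 2.07)·e^(−81.7/42.511) = 2.07 + (-1.7080)·0.14633 = 1.8201 kg/m³.

1.82 kg/m³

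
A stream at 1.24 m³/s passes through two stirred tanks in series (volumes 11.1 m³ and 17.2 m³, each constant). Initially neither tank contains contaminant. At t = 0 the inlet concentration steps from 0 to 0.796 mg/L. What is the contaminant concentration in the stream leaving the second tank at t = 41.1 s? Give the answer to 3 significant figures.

0.695 mg/L

Each tank obeys Vᵢ dCᵢ/dt = Q(Cᵢ₋₁ − Cᵢ), so τᵢ = Vᵢ/Q.
τ₁ = 11.1/1.24 = 8.9516 s; τ₂ = 17.2/1.24 = 13.871 s.
Solving the cascade with C₁(0)=C₂(0)=0 gives C₂(t) = C_in[1 − (τ₁ e^(−t/τ₁) − τ₂ e^(−t/τ₂))/(τ₁ − τ₂)].
At t = 41.1: e^(−t/τ₁) = 0.010139, e^(−t/τ₂) = 0.051662.
C₂ = 0.796·[1 − (8.9516·0.010139 − 13.871·0.051662)/(-4.9194)] = 0.796·0.87278 = 0.69473 mg/L.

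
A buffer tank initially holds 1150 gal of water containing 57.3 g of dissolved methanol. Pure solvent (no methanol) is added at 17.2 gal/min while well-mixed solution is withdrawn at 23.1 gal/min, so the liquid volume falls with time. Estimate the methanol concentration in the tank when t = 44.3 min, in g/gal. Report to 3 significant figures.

0.0235 g/gal

Total volume: dV/dt = Q_in − Q_out = -5.9000 gal/min, so V(t) = 1150 − 5.9000 t and V(44.3) = 888.63 gal.
No methanol enters, so dm/dt = −Q_out · (m/V).
dm/m = −Q_out dt/(V₀ − 5.9000 t); integrating gives ln(m/m₀) = −(Q_out/(Q_in−Q_out)) ln(V/V₀).
m = m₀ (V₀/V)^(Q_out/(Q_in−Q_out)) = 57.3 × (1150/888.63)^(-3.9153) = 20.880 g.
C = m/V = 20.880/888.63 = 0.023497 g/gal.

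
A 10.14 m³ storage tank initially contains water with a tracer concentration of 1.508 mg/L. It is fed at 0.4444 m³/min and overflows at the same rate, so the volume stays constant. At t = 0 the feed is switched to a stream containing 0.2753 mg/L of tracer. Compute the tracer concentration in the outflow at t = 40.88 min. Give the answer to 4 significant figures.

Mass balance on the solute (V constant): V dC/dt = Q(C_in − C).
So dC/dt = (C_in − C)/τ with τ = V/Q = 10.14/0.4444 = 22.8173 min.
Integrating: C(t) = C_in + (C₀ − C_in) e^(−t/τ).
C(40.88) = 0.2753 + (1.508 − 0.2753)·e^(−40.88/22.8173) = 0.2753 + (1.23270)·0.166689 = 0.480778 mg/L.

0.4808 mg/L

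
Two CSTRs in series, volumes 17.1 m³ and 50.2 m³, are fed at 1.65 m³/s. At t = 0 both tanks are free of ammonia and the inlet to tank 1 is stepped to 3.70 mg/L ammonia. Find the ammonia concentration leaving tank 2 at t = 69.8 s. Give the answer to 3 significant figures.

Time constants: τᵢ = Vᵢ/Q for each well-mixed tank.
τ₁ = 17.1/1.65 = 10.364 s; τ₂ = 50.2/1.65 = 30.424 s.
Solving the cascade with C₁(0)=C₂(0)=0 gives C₂(t) = C_in[1 − (τ₁ e^(−t/τ₁) − τ₂ e^(−t/τ₂))/(τ₁ − τ₂)].
At t = 69.8: e^(−t/τ₁) = 0.0011885, e^(−t/τ₂) = 0.10084.
C₂ = 3.70·[1 − (10.364·0.0011885 − 30.424·0.10084)/(-20.061)] = 3.70·0.84768 = 3.1364 mg/L.

3.14 mg/L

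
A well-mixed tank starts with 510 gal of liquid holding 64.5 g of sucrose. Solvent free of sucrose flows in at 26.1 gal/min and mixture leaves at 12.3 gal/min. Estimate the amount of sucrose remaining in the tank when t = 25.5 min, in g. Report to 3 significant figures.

40.4 g

Let m(t) be the amount of sucrose. Volume: V(t) = V₀ + (Q_in − Q_out) t = 510 + 13.800 t; V(25.5) = 861.90 gal.
Solute balance: dm/dt = 0 − Q_out C = −Q_out m/V(t).
Separate: dm/m = −Q_out dt/V(t) ⇒ ln(m/m₀) = −(Q_out/(Q_in−Q_out)) ln(V/V₀).
m = m₀ (V₀/V)^(Q_out/(Q_in−Q_out)) = 64.5 × (510/861.90)^(0.89130) = 40.406 g.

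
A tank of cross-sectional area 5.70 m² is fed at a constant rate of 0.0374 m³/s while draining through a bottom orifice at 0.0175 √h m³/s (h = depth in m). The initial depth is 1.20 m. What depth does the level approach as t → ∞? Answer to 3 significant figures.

A dh/dt = Q_in − 0.0175 √h. Steady state requires inflow = outflow:
Q_in = 0.0175 √h_ss ⇒ √h_ss = 0.0374/0.0175 = 2.1371.
h_ss = 2.1371² = 4.5674 m. (Since h₀ = 1.20 m < h_ss, the level will rise toward this value.)

4.57 m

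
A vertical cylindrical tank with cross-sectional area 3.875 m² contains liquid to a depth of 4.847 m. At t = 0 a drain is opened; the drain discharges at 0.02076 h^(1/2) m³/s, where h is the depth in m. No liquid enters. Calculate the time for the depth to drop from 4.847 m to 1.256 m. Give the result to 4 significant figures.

403.5 s

Volume balance on the tank: A dh/dt = −0.02076 √h.
Separate and integrate: 2(√h − √h₀) = −(0.02076/A) t.
t = 2A(√h₀ − √h)/0.02076 = 2·3.875·(√4.847 − √1.256)/0.02076
  = 7.75000 × (2.20159 − 1.12071) / 0.02076 = 403.506 s.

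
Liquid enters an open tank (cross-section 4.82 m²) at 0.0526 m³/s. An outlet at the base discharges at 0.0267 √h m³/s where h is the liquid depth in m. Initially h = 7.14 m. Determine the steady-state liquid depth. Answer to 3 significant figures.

3.88 m

A dh/dt = Q_in − 0.0267 √h. Steady state requires inflow = outflow:
Q_in = 0.0267 √h_ss ⇒ √h_ss = 0.0526/0.0267 = 1.9700.
h_ss = 1.9700² = 3.8810 m. (Since h₀ = 7.14 m > h_ss, the level will fall toward this value.)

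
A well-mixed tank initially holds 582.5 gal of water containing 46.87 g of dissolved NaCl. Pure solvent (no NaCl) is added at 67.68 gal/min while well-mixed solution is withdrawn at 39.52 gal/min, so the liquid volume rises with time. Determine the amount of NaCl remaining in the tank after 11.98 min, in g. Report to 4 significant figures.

24.68 g

Let m(t) be the amount of NaCl. Volume: V(t) = V₀ + (Q_in − Q_out) t = 582.5 + 28.1600 t; V(11.98) = 919.857 gal.
No NaCl enters, so dm/dt = −Q_out · (m/V).
dm/m = −Q_out dt/(V₀ + 28.1600 t); integrating gives ln(m/m₀) = −(Q_out/(Q_in−Q_out)) ln(V/V₀).
m = m₀ (V₀/V)^(Q_out/(Q_in−Q_out)) = 46.87 × (582.5/919.857)^(1.40341) = 24.6845 g.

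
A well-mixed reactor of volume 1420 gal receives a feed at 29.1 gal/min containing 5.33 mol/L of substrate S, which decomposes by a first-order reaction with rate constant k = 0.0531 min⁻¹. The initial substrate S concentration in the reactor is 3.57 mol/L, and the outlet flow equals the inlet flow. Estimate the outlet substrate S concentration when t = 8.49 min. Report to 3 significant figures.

V dC/dt = Q(C_in − C) − k V C.
This is linear with rate a = Q/V + k = 0.073593 min⁻¹.
C_ss = Q C_in/(Q + kV) = 1.4842 mol/L; C(t) = C_ss + (C₀ − C_ss) e^(−a t).
C(8.49) = 1.4842 + (2.0858)·e^(−0.073593·8.49) = 1.4842 + (2.0858)·0.53537 = 2.6009 mol/L.

2.60 mol/L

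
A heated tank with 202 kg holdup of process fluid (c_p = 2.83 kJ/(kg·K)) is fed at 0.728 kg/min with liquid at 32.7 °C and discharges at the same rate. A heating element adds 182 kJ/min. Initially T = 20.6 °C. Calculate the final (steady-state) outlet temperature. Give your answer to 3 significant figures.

121 °C

M c_p dT/dt = ṁ c_p (T_in − T) + Q̇.
At steady state dT/dt = 0 ⇒ T_ss = T_in + Q̇/(ṁ c_p) = 32.7 + 182/(0.728·2.83) = 121.04 °C.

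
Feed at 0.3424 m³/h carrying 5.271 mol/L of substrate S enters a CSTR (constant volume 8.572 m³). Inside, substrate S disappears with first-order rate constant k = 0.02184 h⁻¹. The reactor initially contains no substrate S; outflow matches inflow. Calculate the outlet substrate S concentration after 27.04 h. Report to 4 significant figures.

Species balance: V dC/dt = Q C_in − Q C − k V C.
This is linear with rate a = Q/V + k = 0.0617840 h⁻¹.
C_ss = Q C_in/(Q + kV) = 3.40776 mol/L; C(t) = C_ss + (C₀ − C_ss) e^(−a t).
C(27.04) = 3.40776 + (-3.40776)·e^(−0.0617840·27.04) = 3.40776 + (-3.40776)·0.188127 = 2.76667 mol/L.

2.767 mol/L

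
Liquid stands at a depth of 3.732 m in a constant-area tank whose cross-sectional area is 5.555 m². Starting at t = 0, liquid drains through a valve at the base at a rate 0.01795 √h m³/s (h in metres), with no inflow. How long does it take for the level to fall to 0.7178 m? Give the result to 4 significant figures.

671.3 s

A dh/dt = −Q_out = −0.01795 √h.
Separate and integrate: 2(√h − √h₀) = −(0.01795/A) t.
t = 2A(√h₀ − √h)/0.01795 = 2·5.555·(√3.732 − √0.7178)/0.01795
  = 11.1100 × (1.93184 − 0.847231) / 0.01795 = 671.309 s.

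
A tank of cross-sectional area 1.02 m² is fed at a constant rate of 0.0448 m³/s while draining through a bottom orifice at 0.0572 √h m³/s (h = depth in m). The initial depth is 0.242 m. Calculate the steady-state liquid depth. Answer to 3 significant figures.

0.613 m

A dh/dt = Q_in − 0.0572 √h. Steady state requires inflow = outflow:
Q_in = 0.0572 √h_ss ⇒ √h_ss = 0.0448/0.0572 = 0.78322.
h_ss = 0.78322² = 0.61343 m. (Since h₀ = 0.242 m < h_ss, the level will rise toward this value.)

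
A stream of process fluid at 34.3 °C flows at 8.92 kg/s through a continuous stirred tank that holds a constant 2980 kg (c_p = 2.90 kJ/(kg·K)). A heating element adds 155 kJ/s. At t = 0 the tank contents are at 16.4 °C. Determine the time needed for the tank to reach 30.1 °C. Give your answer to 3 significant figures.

285 s

M c_p dT/dt = ṁ c_p (T_in − T) + Q̇.
τ = M/ṁ = 334.08 s; T_ss = T_in + Q̇/(ṁ c_p) = 40.292 °C.
T(t) = T_ss + (T₀ − T_ss) e^(−t/τ). Set T = 30.1:
e^(−t/τ) = (30.1 − 40.292)/(16.4 − 40.292) = 0.42659
t = −334.08 · ln(0.42659) = 284.62 s.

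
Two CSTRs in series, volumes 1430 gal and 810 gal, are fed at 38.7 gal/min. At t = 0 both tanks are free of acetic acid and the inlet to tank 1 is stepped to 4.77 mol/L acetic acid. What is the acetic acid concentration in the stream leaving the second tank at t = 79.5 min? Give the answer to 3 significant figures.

Species balance on tank i: dCᵢ/dt = (Cᵢ₋₁ − Cᵢ)/τᵢ with τᵢ = Vᵢ/Q.
τ₁ = 1430/38.7 = 36.951 min; τ₂ = 810/38.7 = 20.930 min.
Solving the cascade with C₁(0)=C₂(0)=0 gives C₂(t) = C_in[1 − (τ₁ e^(−t/τ₁) − τ₂ e^(−t/τ₂))/(τ₁ − τ₂)].
At t = 79.5: e^(−t/τ₁) = 0.11631, e^(−t/τ₂) = 0.022408.
C₂ = 4.77·[1 − (36.951·0.11631 − 20.930·0.022408)/(16.021)] = 4.77·0.76101 = 3.6300 mol/L.

3.63 mol/L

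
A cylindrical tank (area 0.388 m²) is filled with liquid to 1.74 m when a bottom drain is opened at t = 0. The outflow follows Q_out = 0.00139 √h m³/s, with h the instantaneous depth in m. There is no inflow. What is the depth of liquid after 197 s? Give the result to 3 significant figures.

Unsteady balance on liquid volume: A dh/dt = −0.00139 √h.
This is separable: 2 d(√h)/dt = −0.00139/A, so √h = √h₀ − (0.00139/(2A)) t.
√h = √1.74 − 0.00139·197/(2·0.388) = 1.3191 − 0.35287 = 0.96622.
h = 0.96622² = 0.93358 m.

0.934 m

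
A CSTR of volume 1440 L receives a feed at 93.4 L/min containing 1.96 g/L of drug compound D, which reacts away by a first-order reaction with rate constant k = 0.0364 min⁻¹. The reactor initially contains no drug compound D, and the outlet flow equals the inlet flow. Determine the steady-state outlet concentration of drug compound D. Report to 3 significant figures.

Accumulation = in − out − consumed: V dC/dt = Q C_in − Q C − k V C.
Steady state (dC/dt = 0): C_ss = Q C_in/(Q + kV) = C_in/(1 + kV/Q).
C_ss = 93.4·1.96/(93.4 + 0.0364·1440) = 183.06/145.82 = 1.2554 g/L.

1.26 g/L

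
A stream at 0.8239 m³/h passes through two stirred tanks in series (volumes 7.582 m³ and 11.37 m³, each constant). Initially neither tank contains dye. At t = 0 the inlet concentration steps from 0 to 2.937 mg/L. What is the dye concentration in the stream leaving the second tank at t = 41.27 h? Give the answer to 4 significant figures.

Each tank obeys Vᵢ dCᵢ/dt = Q(Cᵢ₋₁ − Cᵢ), so τᵢ = Vᵢ/Q.
τ₁ = 7.582/0.8239 = 9.20257 h; τ₂ = 11.37/0.8239 = 13.8002 h.
Tank 1: C₁ = C_in(1 − e^(−t/τ₁)). Tank 2 (τ₁ ≠ τ₂): C₂ = C_in[1 − (τ₁ e^(−t/τ₁) − τ₂ e^(−t/τ₂))/(τ₁ − τ₂)].
At t = 41.27: e^(−t/τ₁) = 0.0112812, e^(−t/τ₂) = 0.0502607.
C₂ = 2.937·[1 − (9.20257·0.0112812 − 13.8002·0.0502607)/(-4.59765)] = 2.937·0.871719 = 2.56024 mg/L.

2.560 mg/L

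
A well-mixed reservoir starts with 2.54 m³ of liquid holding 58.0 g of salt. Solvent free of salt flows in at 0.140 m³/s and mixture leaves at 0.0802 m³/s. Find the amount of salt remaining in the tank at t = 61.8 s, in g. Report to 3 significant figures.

17.4 g

Let m(t) be the amount of salt. Volume: V(t) = V₀ + (Q_in − Q_out) t = 2.54 + 0.059800 t; V(61.8) = 6.2356 m³.
Solute balance: dm/dt = 0 − Q_out C = −Q_out m/V(t).
Separate: dm/m = −Q_out dt/V(t) ⇒ ln(m/m₀) = −(Q_out/(Q_in−Q_out)) ln(V/V₀).
m = m₀ (V₀/V)^(Q_out/(Q_in−Q_out)) = 58.0 × (2.54/6.2356)^(1.3411) = 17.391 g.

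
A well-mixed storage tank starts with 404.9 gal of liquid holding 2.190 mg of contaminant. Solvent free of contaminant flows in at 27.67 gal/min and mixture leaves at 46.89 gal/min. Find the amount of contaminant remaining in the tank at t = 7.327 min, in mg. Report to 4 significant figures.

Let m(t) be the amount of contaminant. Volume: V(t) = V₀ + (Q_in − Q_out) t = 404.9 − 19.2200 t; V(7.327) = 264.075 gal.
No contaminant enters, so dm/dt = −Q_out · (m/V).
Separate: dm/m = −Q_out dt/V(t) ⇒ ln(m/m₀) = −(Q_out/(Q_in−Q_out)) ln(V/V₀).
m = m₀ (V₀/V)^(Q_out/(Q_in−Q_out)) = 2.190 × (404.9/264.075)^(-2.43965) = 0.771962 mg.

0.7720 mg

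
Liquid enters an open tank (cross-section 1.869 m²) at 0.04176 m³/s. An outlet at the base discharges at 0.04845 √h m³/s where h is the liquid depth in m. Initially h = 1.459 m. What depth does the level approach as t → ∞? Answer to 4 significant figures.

A dh/dt = Q_in − 0.04845 √h. Steady state requires inflow = outflow:
Q_in = 0.04845 √h_ss ⇒ √h_ss = 0.04176/0.04845 = 0.861920.
h_ss = 0.861920² = 0.742905 m. (Since h₀ = 1.459 m > h_ss, the level will fall toward this value.)

0.7429 m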